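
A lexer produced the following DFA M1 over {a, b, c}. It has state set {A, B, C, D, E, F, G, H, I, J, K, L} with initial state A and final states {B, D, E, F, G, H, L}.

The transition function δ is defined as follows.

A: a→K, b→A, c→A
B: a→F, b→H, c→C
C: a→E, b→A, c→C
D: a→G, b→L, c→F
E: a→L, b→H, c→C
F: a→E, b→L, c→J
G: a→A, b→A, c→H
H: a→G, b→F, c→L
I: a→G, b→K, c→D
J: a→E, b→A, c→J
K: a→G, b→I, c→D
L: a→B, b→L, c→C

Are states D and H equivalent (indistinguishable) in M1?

Every state is reachable, so we keep all 12.
P0 = {B,D,E,F,G,H,L} | {A,C,I,J,K}.
Refine {B,D,E,F,G,H,L} on symbol a: members go to different blocks, giving {B,D,E,F,H,L} and {G}.
Refine {B,D,E,F,H,L} on symbol a: members go to different blocks, giving {B,E,F,L} and {D,H}.
On input b, block {B,E,F,L} splits into {B,E} and {F,L}.
Split {A,C,I,J,K} by δ(·,a) → {C,J} and {I,K} and {A}.
Stable partition: {B,E} | {C,J} | {G} | {D,H} | {F,L} | {I,K} | {A} — 7 equivalence classes.
D and H lie in the same block of the stable partition, so they are equivalent — no string distinguishes them.

Yes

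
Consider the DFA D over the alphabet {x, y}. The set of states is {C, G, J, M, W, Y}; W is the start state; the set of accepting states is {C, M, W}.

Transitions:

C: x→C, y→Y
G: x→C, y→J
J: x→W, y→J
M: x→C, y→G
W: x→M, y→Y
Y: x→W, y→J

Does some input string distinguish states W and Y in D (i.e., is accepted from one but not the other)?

All states are reachable from the start state.
P0 = {C,M,W} | {G,J,Y}.
The partition is now stable with 2 blocks: {C,M,W} | {G,J,Y}.
W and Y end up in different blocks, so they are distinguishable. For instance, the string 'ε' is accepted from only W.

Yes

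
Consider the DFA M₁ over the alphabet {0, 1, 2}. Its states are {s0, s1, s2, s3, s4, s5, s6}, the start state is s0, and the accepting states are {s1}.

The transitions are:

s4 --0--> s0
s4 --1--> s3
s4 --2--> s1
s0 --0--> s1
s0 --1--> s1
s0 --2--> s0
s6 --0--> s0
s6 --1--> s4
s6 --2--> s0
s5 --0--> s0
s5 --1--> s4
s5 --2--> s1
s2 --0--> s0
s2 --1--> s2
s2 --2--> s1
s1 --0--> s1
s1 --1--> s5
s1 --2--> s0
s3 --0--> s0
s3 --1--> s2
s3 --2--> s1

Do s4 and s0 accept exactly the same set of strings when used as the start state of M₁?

Reachable states from the start: {s0,s1,s2,s3,s4,s5}. Unreachable: {s6} — drop them.
P0 = {s1} | {s0,s2,s3,s4,s5}.
Refine {s0,s2,s3,s4,s5} on symbol 0: members go to different blocks, giving {s2,s3,s4,s5} and {s0}.
Stable partition: {s1} | {s2,s3,s4,s5} | {s0} — 3 equivalence classes.
s4 and s0 end up in different blocks, so they are distinguishable. For instance, the string '0' is accepted from only s0.

No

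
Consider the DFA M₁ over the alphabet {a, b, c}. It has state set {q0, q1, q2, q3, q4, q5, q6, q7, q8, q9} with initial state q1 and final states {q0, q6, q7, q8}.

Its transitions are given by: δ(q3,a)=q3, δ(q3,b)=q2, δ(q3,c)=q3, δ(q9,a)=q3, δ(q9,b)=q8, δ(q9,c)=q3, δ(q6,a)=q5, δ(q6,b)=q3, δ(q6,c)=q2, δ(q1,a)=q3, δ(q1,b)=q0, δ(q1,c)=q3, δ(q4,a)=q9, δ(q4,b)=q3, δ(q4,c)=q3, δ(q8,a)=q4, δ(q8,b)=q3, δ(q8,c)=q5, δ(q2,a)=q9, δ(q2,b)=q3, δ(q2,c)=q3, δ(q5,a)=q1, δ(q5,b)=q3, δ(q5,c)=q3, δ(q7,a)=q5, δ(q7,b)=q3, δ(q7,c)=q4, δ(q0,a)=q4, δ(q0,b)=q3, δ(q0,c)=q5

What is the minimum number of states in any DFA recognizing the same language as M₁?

4

First remove the unreachable states {q6,q7}; 8 states remain.
P0 = {q0,q8} | {q1,q2,q3,q4,q5,q9}.
Refine {q1,q2,q3,q4,q5,q9} on symbol b: members go to different blocks, giving {q2,q3,q4,q5} and {q1,q9}.
On input a, block {q2,q3,q4,q5} splits into {q2,q4,q5} and {q3}.
No further refinement is possible. Final partition (4 blocks): {q0,q8} | {q2,q4,q5} | {q1,q9} | {q3}.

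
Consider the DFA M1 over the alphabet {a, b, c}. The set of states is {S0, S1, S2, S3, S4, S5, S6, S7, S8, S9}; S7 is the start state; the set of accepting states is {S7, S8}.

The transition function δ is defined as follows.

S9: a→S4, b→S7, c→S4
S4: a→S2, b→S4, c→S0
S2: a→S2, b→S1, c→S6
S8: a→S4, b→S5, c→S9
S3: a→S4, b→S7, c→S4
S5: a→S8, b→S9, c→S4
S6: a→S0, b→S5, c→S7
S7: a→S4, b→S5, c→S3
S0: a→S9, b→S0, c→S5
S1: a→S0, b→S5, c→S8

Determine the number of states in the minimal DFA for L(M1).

7

Start with accepting vs non-accepting: {S7,S8} | {S0,S1,S2,S3,S4,S5,S6,S9}.
Split {S0,S1,S2,S3,S4,S5,S6,S9} by δ(·,a) → {S0,S1,S2,S3,S4,S6,S9} and {S5}.
Split {S0,S1,S2,S3,S4,S6,S9} by δ(·,b) → {S0,S2,S4} and {S1,S6} and {S3,S9}.
Refine {S0,S2,S4} on symbol a: members go to different blocks, giving {S2,S4} and {S0}.
On input b, block {S2,S4} splits into {S2} and {S4}.
Stable partition: {S7,S8} | {S2} | {S5} | {S1,S6} | {S3,S9} | {S0} | {S4} — 7 equivalence classes.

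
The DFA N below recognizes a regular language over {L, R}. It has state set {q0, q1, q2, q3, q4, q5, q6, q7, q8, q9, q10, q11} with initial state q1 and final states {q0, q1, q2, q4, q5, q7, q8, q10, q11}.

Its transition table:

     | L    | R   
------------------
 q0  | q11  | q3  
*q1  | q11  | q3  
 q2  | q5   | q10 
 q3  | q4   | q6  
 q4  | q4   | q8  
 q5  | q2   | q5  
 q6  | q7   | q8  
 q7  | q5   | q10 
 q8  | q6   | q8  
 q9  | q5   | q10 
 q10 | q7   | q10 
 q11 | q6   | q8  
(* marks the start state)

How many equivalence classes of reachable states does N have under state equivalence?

Reachable states from the start: {q1,q2,q3,q4,q5,q6,q7,q8,q10,q11}. Unreachable: {q0,q9} — drop them.
Start with accepting vs non-accepting: {q1,q2,q4,q5,q7,q8,q10,q11} | {q3,q6}.
Split {q1,q2,q4,q5,q7,q8,q10,q11} by δ(·,L) → {q1,q2,q4,q5,q7,q10} and {q8,q11}.
Refine {q1,q2,q4,q5,q7,q10} on symbol L: members go to different blocks, giving {q2,q4,q5,q7,q10} and {q1}.
On input R, block {q2,q4,q5,q7,q10} splits into {q2,q5,q7,q10} and {q4}.
Split {q3,q6} by δ(·,L) → {q3} and {q6}.
The partition is now stable with 6 blocks: {q2,q5,q7,q10} | {q3} | {q8,q11} | {q1} | {q4} | {q6}.

6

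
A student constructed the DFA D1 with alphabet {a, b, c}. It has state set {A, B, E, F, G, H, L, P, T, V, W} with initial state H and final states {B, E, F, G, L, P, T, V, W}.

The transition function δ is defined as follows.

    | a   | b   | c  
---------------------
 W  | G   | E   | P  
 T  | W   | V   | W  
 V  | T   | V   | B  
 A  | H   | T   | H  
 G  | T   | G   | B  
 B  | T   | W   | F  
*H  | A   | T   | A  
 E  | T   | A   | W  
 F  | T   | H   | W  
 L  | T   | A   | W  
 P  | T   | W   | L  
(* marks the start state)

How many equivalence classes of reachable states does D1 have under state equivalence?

Start with accepting vs non-accepting: {B,E,F,G,L,P,T,V,W} | {A,H}.
On input b, block {B,E,F,G,L,P,T,V,W} splits into {B,G,P,T,V,W} and {E,F,L}.
On input b, block {B,G,P,T,V,W} splits into {B,G,P,T,V} and {W}.
On input a, block {B,G,P,T,V} splits into {B,G,P,V} and {T}.
Split {B,G,P,V} by δ(·,b) → {B,P} and {G,V}.
No further refinement is possible. Final partition (6 blocks): {B,P} | {A,H} | {E,F,L} | {W} | {T} | {G,V}.

6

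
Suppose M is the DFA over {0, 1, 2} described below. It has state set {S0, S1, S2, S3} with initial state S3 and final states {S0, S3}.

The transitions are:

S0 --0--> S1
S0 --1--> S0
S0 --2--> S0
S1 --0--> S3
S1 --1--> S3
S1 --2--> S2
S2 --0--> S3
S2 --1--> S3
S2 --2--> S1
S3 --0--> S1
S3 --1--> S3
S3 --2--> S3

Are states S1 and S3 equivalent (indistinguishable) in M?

States {S0} cannot be reached from the start state, so discard them.
Start with accepting vs non-accepting: {S3} | {S1,S2}.
No further refinement is possible. Final partition (2 blocks): {S3} | {S1,S2}.
S1 and S3 end up in different blocks, so they are distinguishable. For instance, the string 'ε' is accepted from only S3.

No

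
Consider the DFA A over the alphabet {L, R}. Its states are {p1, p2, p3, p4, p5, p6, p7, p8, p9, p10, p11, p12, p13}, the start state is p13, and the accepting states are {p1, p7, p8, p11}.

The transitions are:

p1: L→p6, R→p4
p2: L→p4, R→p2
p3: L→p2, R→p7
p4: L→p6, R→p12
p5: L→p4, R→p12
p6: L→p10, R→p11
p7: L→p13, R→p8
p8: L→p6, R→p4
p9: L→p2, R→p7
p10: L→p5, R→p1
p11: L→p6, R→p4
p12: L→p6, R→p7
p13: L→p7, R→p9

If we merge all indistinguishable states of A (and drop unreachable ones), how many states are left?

Reachable states from the start: {p1,p2,p4,p5,p6,p7,p8,p9,p10,p11,p12,p13}. Unreachable: {p3} — drop them.
Initial partition by acceptance: {p1,p7,p8,p11} | {p2,p4,p5,p6,p9,p10,p12,p13}.
On input R, block {p1,p7,p8,p11} splits into {p1,p8,p11} and {p7}.
Split {p2,p4,p5,p6,p9,p10,p12,p13} by δ(·,L) → {p2,p4,p5,p6,p9,p10,p12} and {p13}.
On input R, block {p2,p4,p5,p6,p9,p10,p12} splits into {p2,p4,p5} and {p6,p10} and {p9,p12}.
On input L, block {p2,p4,p5} splits into {p2,p5} and {p4}.
On input R, block {p2,p5} splits into {p2} and {p5}.
On input L, block {p6,p10} splits into {p6} and {p10}.
Split {p9,p12} by δ(·,L) → {p9} and {p12}.
No further refinement is possible. Final partition (10 blocks): {p1,p8,p11} | {p2} | {p7} | {p13} | {p6} | {p9} | {p4} | {p5} | {p10} | {p12}.

10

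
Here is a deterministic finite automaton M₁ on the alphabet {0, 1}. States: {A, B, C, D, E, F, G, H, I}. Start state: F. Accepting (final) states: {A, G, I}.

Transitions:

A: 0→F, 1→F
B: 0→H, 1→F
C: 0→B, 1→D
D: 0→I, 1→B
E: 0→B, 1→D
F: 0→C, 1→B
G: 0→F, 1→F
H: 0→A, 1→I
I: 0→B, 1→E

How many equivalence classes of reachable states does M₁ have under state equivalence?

7

First remove the unreachable states {G}; 8 states remain.
Start with accepting vs non-accepting: {A,I} | {B,C,D,E,F,H}.
Split {B,C,D,E,F,H} by δ(·,0) → {B,C,E,F} and {D,H}.
On input 0, block {B,C,E,F} splits into {C,E,F} and {B}.
On input 0, block {A,I} splits into {A} and {I}.
Refine {C,E,F} on symbol 0: members go to different blocks, giving {C,E} and {F}.
Split {D,H} by δ(·,0) → {D} and {H}.
No further refinement is possible. Final partition (7 blocks): {A} | {C,E} | {D} | {B} | {I} | {F} | {H}.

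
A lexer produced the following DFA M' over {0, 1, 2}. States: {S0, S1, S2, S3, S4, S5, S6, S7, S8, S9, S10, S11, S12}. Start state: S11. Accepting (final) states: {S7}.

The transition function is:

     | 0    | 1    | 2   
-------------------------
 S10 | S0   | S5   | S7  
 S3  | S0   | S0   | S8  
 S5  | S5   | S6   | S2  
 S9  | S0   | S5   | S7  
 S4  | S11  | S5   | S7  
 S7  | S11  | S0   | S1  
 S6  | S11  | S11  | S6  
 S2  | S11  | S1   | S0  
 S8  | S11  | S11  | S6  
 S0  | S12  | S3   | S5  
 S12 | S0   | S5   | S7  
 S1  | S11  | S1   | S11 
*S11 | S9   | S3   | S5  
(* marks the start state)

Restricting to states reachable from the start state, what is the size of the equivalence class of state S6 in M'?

3

Reachable states from the start: {S0,S1,S2,S3,S5,S6,S7,S8,S9,S11,S12}. Unreachable: {S4,S10} — drop them.
P0 = {S7} | {S0,S1,S2,S3,S5,S6,S8,S9,S11,S12}.
Split {S0,S1,S2,S3,S5,S6,S8,S9,S11,S12} by δ(·,2) → {S0,S1,S2,S3,S5,S6,S8,S11} and {S9,S12}.
Split {S0,S1,S2,S3,S5,S6,S8,S11} by δ(·,0) → {S1,S2,S3,S5,S6,S8} and {S0,S11}.
Split {S1,S2,S3,S5,S6,S8} by δ(·,0) → {S1,S2,S3,S6,S8} and {S5}.
Refine {S1,S2,S3,S6,S8} on symbol 1: members go to different blocks, giving {S3,S6,S8} and {S1,S2}.
Stable partition: {S7} | {S3,S6,S8} | {S9,S12} | {S0,S11} | {S5} | {S1,S2} — 6 equivalence classes.
The equivalence class containing S6 is {S3,S6,S8}, of size 3.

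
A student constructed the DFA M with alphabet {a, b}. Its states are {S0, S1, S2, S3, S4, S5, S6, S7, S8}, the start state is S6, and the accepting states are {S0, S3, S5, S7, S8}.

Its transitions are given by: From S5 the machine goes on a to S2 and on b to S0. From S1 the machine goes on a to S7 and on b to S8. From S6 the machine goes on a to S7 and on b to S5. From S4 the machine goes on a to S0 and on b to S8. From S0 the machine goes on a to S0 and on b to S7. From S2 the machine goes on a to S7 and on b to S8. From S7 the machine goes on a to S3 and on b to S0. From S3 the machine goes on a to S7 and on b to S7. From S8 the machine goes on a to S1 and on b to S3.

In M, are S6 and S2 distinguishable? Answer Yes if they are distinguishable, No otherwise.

Reachable states from the start: {S0,S1,S2,S3,S5,S6,S7,S8}. Unreachable: {S4} — drop them.
P0 = {S0,S3,S5,S7,S8} | {S1,S2,S6}.
On input a, block {S0,S3,S5,S7,S8} splits into {S0,S3,S7} and {S5,S8}.
The partition is now stable with 3 blocks: {S0,S3,S7} | {S1,S2,S6} | {S5,S8}.
S6 and S2 lie in the same block of the stable partition, so they are equivalent — no string distinguishes them.

No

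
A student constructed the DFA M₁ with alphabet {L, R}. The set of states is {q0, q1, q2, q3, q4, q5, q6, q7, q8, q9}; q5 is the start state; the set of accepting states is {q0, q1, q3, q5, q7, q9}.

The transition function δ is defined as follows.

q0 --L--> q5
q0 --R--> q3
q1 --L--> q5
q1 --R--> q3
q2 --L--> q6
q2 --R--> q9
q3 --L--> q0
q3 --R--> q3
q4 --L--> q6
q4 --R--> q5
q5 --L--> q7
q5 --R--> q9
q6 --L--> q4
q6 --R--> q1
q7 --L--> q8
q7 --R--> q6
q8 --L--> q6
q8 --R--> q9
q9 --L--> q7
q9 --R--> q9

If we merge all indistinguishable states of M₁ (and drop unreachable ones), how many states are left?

6

Reachable states from the start: {q0,q1,q3,q4,q5,q6,q7,q8,q9}. Unreachable: {q2} — drop them.
Start with accepting vs non-accepting: {q0,q1,q3,q5,q7,q9} | {q4,q6,q8}.
On input L, block {q0,q1,q3,q5,q7,q9} splits into {q0,q1,q3,q5,q9} and {q7}.
Split {q0,q1,q3,q5,q9} by δ(·,L) → {q0,q1,q3} and {q5,q9}.
On input L, block {q0,q1,q3} splits into {q0,q1} and {q3}.
Split {q4,q6,q8} by δ(·,R) → {q4,q8} and {q6}.
No further refinement is possible. Final partition (6 blocks): {q0,q1} | {q4,q8} | {q7} | {q5,q9} | {q3} | {q6}.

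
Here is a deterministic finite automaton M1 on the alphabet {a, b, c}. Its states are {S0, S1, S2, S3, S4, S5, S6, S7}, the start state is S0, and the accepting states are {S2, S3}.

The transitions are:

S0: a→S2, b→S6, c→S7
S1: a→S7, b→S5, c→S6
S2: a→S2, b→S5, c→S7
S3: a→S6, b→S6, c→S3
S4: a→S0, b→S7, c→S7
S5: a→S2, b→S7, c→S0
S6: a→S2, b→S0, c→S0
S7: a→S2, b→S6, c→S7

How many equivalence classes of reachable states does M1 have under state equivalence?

2

First remove the unreachable states {S1,S3,S4}; 5 states remain.
Start with accepting vs non-accepting: {S2} | {S0,S5,S6,S7}.
The partition is now stable with 2 blocks: {S2} | {S0,S5,S6,S7}.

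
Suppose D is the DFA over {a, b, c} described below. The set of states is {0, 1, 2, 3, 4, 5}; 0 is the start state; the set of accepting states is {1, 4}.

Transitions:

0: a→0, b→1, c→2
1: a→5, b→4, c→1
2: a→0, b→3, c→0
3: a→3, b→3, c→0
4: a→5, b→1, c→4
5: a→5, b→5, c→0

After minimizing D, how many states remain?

All states are reachable from the start state.
Initial partition by acceptance: {1,4} | {0,2,3,5}.
Split {0,2,3,5} by δ(·,b) → {2,3,5} and {0}.
On input a, block {2,3,5} splits into {3,5} and {2}.
Stable partition: {1,4} | {3,5} | {0} | {2} — 4 equivalence classes.

4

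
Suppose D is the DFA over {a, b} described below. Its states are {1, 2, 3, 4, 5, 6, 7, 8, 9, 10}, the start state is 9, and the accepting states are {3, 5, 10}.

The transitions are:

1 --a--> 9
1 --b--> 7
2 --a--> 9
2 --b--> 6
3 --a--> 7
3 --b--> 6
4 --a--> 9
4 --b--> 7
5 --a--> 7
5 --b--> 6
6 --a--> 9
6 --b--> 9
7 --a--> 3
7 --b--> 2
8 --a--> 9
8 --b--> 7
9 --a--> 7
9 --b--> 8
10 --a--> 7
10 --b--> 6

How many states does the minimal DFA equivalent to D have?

First remove the unreachable states {1,4,5,10}; 6 states remain.
P0 = {3} | {2,6,7,8,9}.
Refine {2,6,7,8,9} on symbol a: members go to different blocks, giving {2,6,8,9} and {7}.
Split {2,6,8,9} by δ(·,a) → {2,6,8} and {9}.
On input b, block {2,6,8} splits into {2} and {6} and {8}.
Stable partition: {3} | {2} | {7} | {9} | {6} | {8} — 6 equivalence classes.

6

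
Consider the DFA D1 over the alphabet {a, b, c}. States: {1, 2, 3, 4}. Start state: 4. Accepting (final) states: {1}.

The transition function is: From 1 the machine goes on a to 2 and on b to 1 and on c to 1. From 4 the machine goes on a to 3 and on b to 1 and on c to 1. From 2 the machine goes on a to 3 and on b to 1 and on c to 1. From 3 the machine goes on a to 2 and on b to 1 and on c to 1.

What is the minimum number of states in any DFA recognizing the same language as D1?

Every state is reachable, so we keep all 4.
P0 = {1} | {2,3,4}.
Stable partition: {1} | {2,3,4} — 2 equivalence classes.

2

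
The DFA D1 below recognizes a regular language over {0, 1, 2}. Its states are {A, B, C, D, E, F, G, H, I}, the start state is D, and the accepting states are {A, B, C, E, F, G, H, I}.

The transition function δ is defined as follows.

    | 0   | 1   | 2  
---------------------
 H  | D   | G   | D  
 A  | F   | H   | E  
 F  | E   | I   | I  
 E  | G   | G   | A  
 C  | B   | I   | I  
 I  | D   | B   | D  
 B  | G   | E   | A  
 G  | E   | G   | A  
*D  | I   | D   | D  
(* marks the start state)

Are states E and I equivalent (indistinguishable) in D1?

No

Reachable states from the start: {A,B,D,E,F,G,H,I}. Unreachable: {C} — drop them.
Initial partition by acceptance: {A,B,E,F,G,H,I} | {D}.
Refine {A,B,E,F,G,H,I} on symbol 0: members go to different blocks, giving {A,B,E,F,G} and {H,I}.
Refine {A,B,E,F,G} on symbol 1: members go to different blocks, giving {B,E,G} and {A,F}.
On input 0, block {A,F} splits into {A} and {F}.
Stable partition: {B,E,G} | {D} | {H,I} | {A} | {F} — 5 equivalence classes.
E and I end up in different blocks, so they are distinguishable. For instance, the string '0' is accepted from only E.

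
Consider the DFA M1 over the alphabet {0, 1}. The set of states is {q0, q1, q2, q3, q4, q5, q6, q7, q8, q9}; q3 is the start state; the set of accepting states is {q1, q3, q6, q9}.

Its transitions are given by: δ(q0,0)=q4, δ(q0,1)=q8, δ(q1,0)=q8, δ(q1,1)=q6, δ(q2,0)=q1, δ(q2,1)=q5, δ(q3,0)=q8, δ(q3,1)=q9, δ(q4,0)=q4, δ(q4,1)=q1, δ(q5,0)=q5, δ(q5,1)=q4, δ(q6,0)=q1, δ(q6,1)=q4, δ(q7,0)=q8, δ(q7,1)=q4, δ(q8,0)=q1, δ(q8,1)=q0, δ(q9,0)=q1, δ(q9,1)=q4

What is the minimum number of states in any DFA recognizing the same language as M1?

5

Reachable states from the start: {q0,q1,q3,q4,q6,q8,q9}. Unreachable: {q2,q5,q7} — drop them.
Initial partition by acceptance: {q1,q3,q6,q9} | {q0,q4,q8}.
On input 0, block {q1,q3,q6,q9} splits into {q1,q3} and {q6,q9}.
Split {q0,q4,q8} by δ(·,0) → {q0,q4} and {q8}.
Split {q0,q4} by δ(·,1) → {q0} and {q4}.
The partition is now stable with 5 blocks: {q1,q3} | {q0} | {q6,q9} | {q8} | {q4}.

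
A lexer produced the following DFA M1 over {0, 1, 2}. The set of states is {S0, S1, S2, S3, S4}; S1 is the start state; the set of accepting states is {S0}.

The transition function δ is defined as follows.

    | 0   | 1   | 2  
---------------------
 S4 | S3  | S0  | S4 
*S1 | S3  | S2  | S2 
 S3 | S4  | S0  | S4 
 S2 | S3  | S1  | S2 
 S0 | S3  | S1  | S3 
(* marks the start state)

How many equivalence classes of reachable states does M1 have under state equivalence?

3

Every state is reachable, so we keep all 5.
Initial partition by acceptance: {S0} | {S1,S2,S3,S4}.
Split {S1,S2,S3,S4} by δ(·,1) → {S1,S2} and {S3,S4}.
No further refinement is possible. Final partition (3 blocks): {S0} | {S1,S2} | {S3,S4}.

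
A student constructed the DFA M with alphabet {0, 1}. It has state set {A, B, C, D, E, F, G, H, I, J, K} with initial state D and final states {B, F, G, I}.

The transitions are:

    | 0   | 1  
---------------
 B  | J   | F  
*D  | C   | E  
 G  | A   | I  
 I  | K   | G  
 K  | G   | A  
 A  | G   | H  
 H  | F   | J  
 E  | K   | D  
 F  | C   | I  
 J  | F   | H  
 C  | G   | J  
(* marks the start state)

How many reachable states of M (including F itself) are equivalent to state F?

3

States {B} cannot be reached from the start state, so discard them.
P0 = {F,G,I} | {A,C,D,E,H,J,K}.
Split {A,C,D,E,H,J,K} by δ(·,0) → {A,C,H,J,K} and {D,E}.
No further refinement is possible. Final partition (3 blocks): {F,G,I} | {A,C,H,J,K} | {D,E}.
The equivalence class containing F is {F,G,I}, of size 3.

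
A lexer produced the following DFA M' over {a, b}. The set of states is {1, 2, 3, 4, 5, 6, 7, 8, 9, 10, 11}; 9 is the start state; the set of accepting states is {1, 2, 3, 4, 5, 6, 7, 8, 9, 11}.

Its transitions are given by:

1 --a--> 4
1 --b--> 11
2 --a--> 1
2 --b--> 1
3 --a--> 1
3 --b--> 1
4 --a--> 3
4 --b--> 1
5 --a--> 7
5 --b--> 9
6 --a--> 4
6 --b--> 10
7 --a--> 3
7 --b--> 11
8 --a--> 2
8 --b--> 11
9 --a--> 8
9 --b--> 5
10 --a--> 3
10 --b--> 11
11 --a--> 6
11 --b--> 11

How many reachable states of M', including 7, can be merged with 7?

2

Initial partition by acceptance: {1,2,3,4,5,6,7,8,9,11} | {10}.
Refine {1,2,3,4,5,6,7,8,9,11} on symbol b: members go to different blocks, giving {1,2,3,4,5,7,8,9,11} and {6}.
Split {1,2,3,4,5,7,8,9,11} by δ(·,a) → {1,2,3,4,5,7,8,9} and {11}.
On input b, block {1,2,3,4,5,7,8,9} splits into {2,3,4,5,9} and {1,7,8}.
On input a, block {2,3,4,5,9} splits into {2,3,5,9} and {4}.
On input b, block {2,3,5,9} splits into {2,3} and {5,9}.
On input a, block {1,7,8} splits into {7,8} and {1}.
No further refinement is possible. Final partition (8 blocks): {2,3} | {10} | {6} | {11} | {7,8} | {4} | {5,9} | {1}.
The equivalence class containing 7 is {7,8}, of size 2.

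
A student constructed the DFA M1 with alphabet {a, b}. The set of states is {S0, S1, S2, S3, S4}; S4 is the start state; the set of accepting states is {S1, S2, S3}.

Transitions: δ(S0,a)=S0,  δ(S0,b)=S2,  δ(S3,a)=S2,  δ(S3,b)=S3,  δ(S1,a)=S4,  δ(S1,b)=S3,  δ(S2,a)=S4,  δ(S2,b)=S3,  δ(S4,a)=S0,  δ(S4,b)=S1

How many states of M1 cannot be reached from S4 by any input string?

Every one of the 5 states is reachable from S4.

0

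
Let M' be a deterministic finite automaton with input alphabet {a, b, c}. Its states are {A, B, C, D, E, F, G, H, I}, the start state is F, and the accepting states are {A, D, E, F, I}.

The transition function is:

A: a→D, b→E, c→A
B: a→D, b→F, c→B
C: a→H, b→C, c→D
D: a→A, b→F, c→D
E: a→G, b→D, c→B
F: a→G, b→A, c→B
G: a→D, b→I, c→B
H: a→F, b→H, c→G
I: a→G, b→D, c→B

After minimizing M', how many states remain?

First remove the unreachable states {C,H}; 7 states remain.
P0 = {A,D,E,F,I} | {B,G}.
Split {A,D,E,F,I} by δ(·,a) → {E,F,I} and {A,D}.
The partition is now stable with 3 blocks: {E,F,I} | {B,G} | {A,D}.

3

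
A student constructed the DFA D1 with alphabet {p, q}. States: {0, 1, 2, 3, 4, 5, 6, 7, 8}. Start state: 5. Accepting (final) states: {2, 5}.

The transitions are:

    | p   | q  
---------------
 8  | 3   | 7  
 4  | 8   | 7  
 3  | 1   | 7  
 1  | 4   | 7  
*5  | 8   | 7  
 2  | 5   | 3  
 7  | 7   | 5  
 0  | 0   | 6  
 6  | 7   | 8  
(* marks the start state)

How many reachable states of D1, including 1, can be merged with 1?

4

States {0,2,6} cannot be reached from the start state, so discard them.
Start with accepting vs non-accepting: {5} | {1,3,4,7,8}.
Split {1,3,4,7,8} by δ(·,q) → {1,3,4,8} and {7}.
The partition is now stable with 3 blocks: {5} | {1,3,4,8} | {7}.
The equivalence class containing 1 is {1,3,4,8}, of size 4.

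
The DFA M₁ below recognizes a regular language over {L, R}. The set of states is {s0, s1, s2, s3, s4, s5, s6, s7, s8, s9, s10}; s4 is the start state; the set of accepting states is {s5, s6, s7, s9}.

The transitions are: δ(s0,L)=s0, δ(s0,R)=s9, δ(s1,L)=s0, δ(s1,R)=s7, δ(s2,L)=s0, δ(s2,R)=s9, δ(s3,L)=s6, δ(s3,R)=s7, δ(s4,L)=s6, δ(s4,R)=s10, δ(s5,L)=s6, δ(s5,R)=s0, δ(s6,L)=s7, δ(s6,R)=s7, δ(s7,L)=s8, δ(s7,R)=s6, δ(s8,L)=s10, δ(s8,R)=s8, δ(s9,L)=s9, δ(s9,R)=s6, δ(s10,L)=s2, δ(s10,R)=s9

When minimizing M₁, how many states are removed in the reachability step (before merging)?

Starting at s4 and following transitions, the reachable set is {s0, s2, s4, s6, s7, s8, s9, s10}. That leaves s1, s3, s5 unreachable — 3 in total.

3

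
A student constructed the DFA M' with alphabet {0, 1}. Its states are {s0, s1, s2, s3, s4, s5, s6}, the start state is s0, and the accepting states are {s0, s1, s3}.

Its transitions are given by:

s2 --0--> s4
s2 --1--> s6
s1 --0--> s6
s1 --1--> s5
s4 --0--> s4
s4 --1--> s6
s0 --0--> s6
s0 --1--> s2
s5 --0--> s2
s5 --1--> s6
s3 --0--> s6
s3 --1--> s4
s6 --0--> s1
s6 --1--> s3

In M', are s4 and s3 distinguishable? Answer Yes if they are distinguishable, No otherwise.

Yes

Every state is reachable, so we keep all 7.
P0 = {s0,s1,s3} | {s2,s4,s5,s6}.
Split {s2,s4,s5,s6} by δ(·,0) → {s2,s4,s5} and {s6}.
Stable partition: {s0,s1,s3} | {s2,s4,s5} | {s6} — 3 equivalence classes.
s4 and s3 end up in different blocks, so they are distinguishable. For instance, the string 'ε' is accepted from only s3.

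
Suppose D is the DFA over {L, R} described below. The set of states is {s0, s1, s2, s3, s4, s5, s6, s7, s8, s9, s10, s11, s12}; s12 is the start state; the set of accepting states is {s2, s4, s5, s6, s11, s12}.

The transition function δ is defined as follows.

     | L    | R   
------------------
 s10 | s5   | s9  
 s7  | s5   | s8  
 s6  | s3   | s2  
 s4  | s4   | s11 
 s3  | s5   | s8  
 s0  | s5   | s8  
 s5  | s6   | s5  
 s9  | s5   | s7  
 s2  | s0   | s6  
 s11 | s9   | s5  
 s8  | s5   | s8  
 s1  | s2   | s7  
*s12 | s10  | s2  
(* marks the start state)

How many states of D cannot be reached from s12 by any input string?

3

No path from s12 leads to s1, s4, s11; the other 10 states are all reachable.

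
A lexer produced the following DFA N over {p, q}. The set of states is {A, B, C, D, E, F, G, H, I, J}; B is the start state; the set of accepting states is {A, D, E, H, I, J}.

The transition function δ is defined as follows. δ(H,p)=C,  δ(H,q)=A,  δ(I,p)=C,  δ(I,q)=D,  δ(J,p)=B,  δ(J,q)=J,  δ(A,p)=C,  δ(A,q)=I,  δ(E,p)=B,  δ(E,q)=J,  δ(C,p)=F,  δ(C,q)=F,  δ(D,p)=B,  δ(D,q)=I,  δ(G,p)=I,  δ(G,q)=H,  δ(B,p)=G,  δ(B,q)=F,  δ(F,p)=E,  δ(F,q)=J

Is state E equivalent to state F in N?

No

All states are reachable from the start state.
Initial partition by acceptance: {A,D,E,H,I,J} | {B,C,F,G}.
On input p, block {B,C,F,G} splits into {B,C} and {F,G}.
Stable partition: {A,D,E,H,I,J} | {B,C} | {F,G} — 3 equivalence classes.
E and F end up in different blocks, so they are distinguishable. For instance, the string 'ε' is accepted from only E.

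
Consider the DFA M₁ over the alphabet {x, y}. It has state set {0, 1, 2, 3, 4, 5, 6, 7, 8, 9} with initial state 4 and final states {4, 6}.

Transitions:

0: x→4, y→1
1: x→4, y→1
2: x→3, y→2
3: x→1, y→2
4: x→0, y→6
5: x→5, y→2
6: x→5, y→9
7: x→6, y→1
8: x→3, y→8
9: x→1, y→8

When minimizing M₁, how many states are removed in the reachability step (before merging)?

1

No path from 4 leads to 7; the other 9 states are all reachable.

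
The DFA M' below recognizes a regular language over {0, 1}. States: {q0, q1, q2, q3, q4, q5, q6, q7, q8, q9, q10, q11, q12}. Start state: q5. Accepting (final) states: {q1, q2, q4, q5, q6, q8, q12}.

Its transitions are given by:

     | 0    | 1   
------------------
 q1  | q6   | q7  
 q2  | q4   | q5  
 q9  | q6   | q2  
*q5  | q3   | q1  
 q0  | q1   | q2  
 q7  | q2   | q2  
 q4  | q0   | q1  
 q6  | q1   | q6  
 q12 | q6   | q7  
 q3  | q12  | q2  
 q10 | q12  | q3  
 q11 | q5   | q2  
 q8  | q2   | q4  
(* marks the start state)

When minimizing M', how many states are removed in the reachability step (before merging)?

4

Starting at q5 and following transitions, the reachable set is {q0, q1, q2, q3, q4, q5, q6, q7, q12}. That leaves q8, q9, q10, q11 unreachable — 4 in total.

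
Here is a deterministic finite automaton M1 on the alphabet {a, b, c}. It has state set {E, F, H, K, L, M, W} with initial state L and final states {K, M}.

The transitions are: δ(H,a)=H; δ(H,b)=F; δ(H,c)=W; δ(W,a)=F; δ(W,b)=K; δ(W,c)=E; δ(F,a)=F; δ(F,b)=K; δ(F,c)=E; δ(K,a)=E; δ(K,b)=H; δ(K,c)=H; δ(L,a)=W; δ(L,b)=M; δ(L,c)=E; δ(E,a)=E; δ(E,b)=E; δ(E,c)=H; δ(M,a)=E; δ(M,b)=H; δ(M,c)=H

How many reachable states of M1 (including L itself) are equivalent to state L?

Every state is reachable, so we keep all 7.
Initial partition by acceptance: {K,M} | {E,F,H,L,W}.
On input b, block {E,F,H,L,W} splits into {F,L,W} and {E,H}.
On input b, block {E,H} splits into {H} and {E}.
No further refinement is possible. Final partition (4 blocks): {K,M} | {F,L,W} | {H} | {E}.
The equivalence class containing L is {F,L,W}, of size 3.

3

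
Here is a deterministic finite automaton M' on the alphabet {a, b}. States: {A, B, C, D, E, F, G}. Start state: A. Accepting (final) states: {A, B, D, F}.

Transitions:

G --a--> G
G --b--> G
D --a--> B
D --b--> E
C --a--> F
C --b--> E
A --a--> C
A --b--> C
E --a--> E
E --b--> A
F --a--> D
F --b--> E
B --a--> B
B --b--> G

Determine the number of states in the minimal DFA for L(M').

Start with accepting vs non-accepting: {A,B,D,F} | {C,E,G}.
Refine {A,B,D,F} on symbol a: members go to different blocks, giving {B,D,F} and {A}.
Refine {C,E,G} on symbol a: members go to different blocks, giving {E,G} and {C}.
Refine {E,G} on symbol b: members go to different blocks, giving {E} and {G}.
On input b, block {B,D,F} splits into {D,F} and {B}.
Split {D,F} by δ(·,a) → {D} and {F}.
Stable partition: {D} | {E} | {A} | {C} | {G} | {B} | {F} — 7 equivalence classes.

7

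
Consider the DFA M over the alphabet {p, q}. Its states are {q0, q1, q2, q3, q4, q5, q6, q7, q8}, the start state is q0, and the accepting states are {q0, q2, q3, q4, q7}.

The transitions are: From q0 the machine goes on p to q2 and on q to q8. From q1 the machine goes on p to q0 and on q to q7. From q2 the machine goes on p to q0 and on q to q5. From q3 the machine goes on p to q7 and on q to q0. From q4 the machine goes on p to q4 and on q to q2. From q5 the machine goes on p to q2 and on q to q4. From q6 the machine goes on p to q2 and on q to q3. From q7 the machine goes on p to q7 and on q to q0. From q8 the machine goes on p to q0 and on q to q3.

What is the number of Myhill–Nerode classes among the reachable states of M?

3

States {q1,q6} cannot be reached from the start state, so discard them.
P0 = {q0,q2,q3,q4,q7} | {q5,q8}.
On input q, block {q0,q2,q3,q4,q7} splits into {q3,q4,q7} and {q0,q2}.
Stable partition: {q3,q4,q7} | {q5,q8} | {q0,q2} — 3 equivalence classes.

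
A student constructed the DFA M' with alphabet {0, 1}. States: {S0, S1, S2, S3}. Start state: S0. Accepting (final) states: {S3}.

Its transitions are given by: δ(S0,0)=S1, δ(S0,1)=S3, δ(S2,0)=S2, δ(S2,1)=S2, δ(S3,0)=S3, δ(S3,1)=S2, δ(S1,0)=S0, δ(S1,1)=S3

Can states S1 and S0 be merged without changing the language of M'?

Yes

Start with accepting vs non-accepting: {S3} | {S0,S1,S2}.
Refine {S0,S1,S2} on symbol 1: members go to different blocks, giving {S0,S1} and {S2}.
The partition is now stable with 3 blocks: {S3} | {S0,S1} | {S2}.
S1 and S0 lie in the same block of the stable partition, so they are equivalent — no string distinguishes them.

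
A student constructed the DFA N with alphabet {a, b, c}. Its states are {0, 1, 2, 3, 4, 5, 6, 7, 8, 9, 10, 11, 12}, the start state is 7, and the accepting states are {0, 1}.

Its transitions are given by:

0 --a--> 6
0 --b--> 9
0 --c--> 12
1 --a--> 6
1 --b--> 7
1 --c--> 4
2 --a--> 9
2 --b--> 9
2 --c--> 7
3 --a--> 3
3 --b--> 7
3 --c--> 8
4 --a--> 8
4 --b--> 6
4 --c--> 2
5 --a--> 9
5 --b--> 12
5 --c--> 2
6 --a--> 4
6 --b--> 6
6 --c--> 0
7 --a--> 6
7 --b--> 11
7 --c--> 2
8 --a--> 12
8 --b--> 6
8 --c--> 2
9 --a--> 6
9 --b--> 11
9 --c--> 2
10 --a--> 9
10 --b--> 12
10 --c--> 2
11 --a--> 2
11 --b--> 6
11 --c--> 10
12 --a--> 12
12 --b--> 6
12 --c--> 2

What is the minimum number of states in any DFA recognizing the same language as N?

States {1,3,5} cannot be reached from the start state, so discard them.
Start with accepting vs non-accepting: {0} | {2,4,6,7,8,9,10,11,12}.
On input c, block {2,4,6,7,8,9,10,11,12} splits into {2,4,7,8,9,10,11,12} and {6}.
On input a, block {2,4,7,8,9,10,11,12} splits into {2,4,8,10,11,12} and {7,9}.
Refine {2,4,8,10,11,12} on symbol a: members go to different blocks, giving {4,8,11,12} and {2,10}.
On input a, block {4,8,11,12} splits into {4,8,12} and {11}.
Refine {2,10} on symbol b: members go to different blocks, giving {2} and {10}.
The partition is now stable with 7 blocks: {0} | {4,8,12} | {6} | {7,9} | {2} | {11} | {10}.

7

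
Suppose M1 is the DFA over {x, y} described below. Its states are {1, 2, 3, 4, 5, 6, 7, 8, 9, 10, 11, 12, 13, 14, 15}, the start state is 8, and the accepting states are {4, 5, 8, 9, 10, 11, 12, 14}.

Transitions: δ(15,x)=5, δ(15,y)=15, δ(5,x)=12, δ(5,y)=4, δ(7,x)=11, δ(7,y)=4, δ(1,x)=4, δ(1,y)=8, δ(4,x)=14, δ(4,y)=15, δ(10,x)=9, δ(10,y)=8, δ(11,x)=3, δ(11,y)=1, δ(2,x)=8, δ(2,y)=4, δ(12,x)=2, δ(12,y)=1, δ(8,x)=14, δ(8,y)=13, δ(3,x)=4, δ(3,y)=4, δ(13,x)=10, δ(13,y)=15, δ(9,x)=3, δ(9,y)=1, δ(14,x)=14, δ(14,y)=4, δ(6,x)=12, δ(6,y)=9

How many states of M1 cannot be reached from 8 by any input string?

Starting at 8 and following transitions, the reachable set is {1, 2, 3, 4, 5, 8, 9, 10, 12, 13, 14, 15}. That leaves 6, 7, 11 unreachable — 3 in total.

3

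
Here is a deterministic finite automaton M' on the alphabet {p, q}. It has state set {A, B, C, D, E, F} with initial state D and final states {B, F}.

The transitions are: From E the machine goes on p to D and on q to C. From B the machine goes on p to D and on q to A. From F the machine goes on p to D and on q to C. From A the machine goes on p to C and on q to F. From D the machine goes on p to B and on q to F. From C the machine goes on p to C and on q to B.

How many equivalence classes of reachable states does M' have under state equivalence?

States {E} cannot be reached from the start state, so discard them.
Start with accepting vs non-accepting: {B,F} | {A,C,D}.
Split {A,C,D} by δ(·,p) → {A,C} and {D}.
No further refinement is possible. Final partition (3 blocks): {B,F} | {A,C} | {D}.

3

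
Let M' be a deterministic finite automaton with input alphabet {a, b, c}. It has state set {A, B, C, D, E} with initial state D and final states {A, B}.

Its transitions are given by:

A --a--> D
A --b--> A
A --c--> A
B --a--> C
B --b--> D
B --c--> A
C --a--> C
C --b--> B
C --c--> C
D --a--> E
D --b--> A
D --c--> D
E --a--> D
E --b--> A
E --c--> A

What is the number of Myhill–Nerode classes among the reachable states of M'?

3

First remove the unreachable states {B,C}; 3 states remain.
P0 = {A} | {D,E}.
On input c, block {D,E} splits into {D} and {E}.
The partition is now stable with 3 blocks: {A} | {D} | {E}.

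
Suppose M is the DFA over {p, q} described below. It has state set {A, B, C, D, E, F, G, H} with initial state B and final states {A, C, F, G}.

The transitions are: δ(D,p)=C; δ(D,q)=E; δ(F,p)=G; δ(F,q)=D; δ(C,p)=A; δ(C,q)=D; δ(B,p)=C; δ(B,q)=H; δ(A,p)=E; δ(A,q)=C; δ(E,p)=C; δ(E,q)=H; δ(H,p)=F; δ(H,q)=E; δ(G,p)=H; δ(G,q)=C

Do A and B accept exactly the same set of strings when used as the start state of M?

No

Initial partition by acceptance: {A,C,F,G} | {B,D,E,H}.
On input p, block {A,C,F,G} splits into {A,G} and {C,F}.
The partition is now stable with 3 blocks: {A,G} | {B,D,E,H} | {C,F}.
A and B end up in different blocks, so they are distinguishable. For instance, the string 'ε' is accepted from only A.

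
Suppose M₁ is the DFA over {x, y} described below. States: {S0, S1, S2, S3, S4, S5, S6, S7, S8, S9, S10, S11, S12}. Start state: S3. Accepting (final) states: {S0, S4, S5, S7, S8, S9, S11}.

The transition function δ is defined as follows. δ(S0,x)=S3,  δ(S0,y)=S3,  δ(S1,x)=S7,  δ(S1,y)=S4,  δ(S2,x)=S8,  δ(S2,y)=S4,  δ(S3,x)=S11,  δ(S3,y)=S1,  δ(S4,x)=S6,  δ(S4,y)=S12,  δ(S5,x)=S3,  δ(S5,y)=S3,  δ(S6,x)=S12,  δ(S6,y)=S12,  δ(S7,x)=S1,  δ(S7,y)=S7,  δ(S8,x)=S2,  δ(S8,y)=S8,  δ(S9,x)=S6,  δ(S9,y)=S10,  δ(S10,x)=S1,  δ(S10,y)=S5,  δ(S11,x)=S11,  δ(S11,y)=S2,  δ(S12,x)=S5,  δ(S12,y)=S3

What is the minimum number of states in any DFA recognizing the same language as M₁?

Reachable states from the start: {S1,S2,S3,S4,S5,S6,S7,S8,S11,S12}. Unreachable: {S0,S9,S10} — drop them.
Start with accepting vs non-accepting: {S4,S5,S7,S8,S11} | {S1,S2,S3,S6,S12}.
Refine {S4,S5,S7,S8,S11} on symbol x: members go to different blocks, giving {S4,S5,S7,S8} and {S11}.
Refine {S4,S5,S7,S8} on symbol y: members go to different blocks, giving {S4,S5} and {S7,S8}.
Split {S1,S2,S3,S6,S12} by δ(·,x) → {S1,S2} and {S3} and {S6} and {S12}.
On input x, block {S4,S5} splits into {S4} and {S5}.
The partition is now stable with 8 blocks: {S4} | {S1,S2} | {S11} | {S7,S8} | {S3} | {S6} | {S12} | {S5}.

8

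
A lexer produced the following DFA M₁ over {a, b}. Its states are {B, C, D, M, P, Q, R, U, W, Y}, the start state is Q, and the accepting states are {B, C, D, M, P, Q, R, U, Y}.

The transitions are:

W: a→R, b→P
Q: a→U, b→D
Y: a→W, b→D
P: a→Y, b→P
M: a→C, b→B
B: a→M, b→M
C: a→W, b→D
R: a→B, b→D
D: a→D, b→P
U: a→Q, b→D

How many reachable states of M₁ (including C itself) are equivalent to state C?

Every state is reachable, so we keep all 10.
Initial partition by acceptance: {B,C,D,M,P,Q,R,U,Y} | {W}.
Refine {B,C,D,M,P,Q,R,U,Y} on symbol a: members go to different blocks, giving {B,D,M,P,Q,R,U} and {C,Y}.
On input a, block {B,D,M,P,Q,R,U} splits into {B,D,Q,R,U} and {M,P}.
On input a, block {B,D,Q,R,U} splits into {D,Q,R,U} and {B}.
Split {D,Q,R,U} by δ(·,a) → {D,Q,U} and {R}.
Split {D,Q,U} by δ(·,b) → {Q,U} and {D}.
Refine {M,P} on symbol b: members go to different blocks, giving {M} and {P}.
Stable partition: {Q,U} | {W} | {C,Y} | {M} | {B} | {R} | {D} | {P} — 8 equivalence classes.
State C belongs to the block {C,Y}, which has 2 states.

2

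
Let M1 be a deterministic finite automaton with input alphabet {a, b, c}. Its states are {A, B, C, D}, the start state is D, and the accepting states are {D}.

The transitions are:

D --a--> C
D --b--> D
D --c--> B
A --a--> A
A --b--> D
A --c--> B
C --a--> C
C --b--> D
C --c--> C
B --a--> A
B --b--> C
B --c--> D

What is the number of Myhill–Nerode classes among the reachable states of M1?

4

P0 = {D} | {A,B,C}.
On input b, block {A,B,C} splits into {A,C} and {B}.
Refine {A,C} on symbol c: members go to different blocks, giving {A} and {C}.
No further refinement is possible. Final partition (4 blocks): {D} | {A} | {B} | {C}.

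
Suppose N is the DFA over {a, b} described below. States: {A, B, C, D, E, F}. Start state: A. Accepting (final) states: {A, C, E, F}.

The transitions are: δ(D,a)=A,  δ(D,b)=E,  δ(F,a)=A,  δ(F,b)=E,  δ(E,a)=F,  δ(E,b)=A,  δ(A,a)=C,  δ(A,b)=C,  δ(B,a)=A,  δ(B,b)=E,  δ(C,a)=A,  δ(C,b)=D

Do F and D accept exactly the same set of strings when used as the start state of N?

States {B} cannot be reached from the start state, so discard them.
P0 = {A,C,E,F} | {D}.
Refine {A,C,E,F} on symbol b: members go to different blocks, giving {A,E,F} and {C}.
Refine {A,E,F} on symbol a: members go to different blocks, giving {E,F} and {A}.
On input a, block {E,F} splits into {E} and {F}.
The partition is now stable with 5 blocks: {E} | {D} | {C} | {A} | {F}.
F and D end up in different blocks, so they are distinguishable. For instance, the string 'ε' is accepted from only F.

No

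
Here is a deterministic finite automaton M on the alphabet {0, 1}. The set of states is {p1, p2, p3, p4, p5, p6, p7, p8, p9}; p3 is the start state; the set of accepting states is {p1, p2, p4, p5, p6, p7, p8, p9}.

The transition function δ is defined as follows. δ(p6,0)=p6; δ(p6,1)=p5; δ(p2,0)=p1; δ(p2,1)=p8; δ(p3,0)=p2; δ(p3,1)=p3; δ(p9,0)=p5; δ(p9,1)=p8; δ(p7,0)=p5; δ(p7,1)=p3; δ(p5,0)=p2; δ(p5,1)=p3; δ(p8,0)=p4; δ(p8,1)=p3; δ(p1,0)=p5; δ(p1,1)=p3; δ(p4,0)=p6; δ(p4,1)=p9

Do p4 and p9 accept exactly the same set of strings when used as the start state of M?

First remove the unreachable states {p7}; 8 states remain.
P0 = {p1,p2,p4,p5,p6,p8,p9} | {p3}.
Refine {p1,p2,p4,p5,p6,p8,p9} on symbol 1: members go to different blocks, giving {p2,p4,p6,p9} and {p1,p5,p8}.
Split {p2,p4,p6,p9} by δ(·,0) → {p2,p9} and {p4,p6}.
Refine {p1,p5,p8} on symbol 0: members go to different blocks, giving {p1} and {p5} and {p8}.
Refine {p2,p9} on symbol 0: members go to different blocks, giving {p2} and {p9}.
Refine {p4,p6} on symbol 1: members go to different blocks, giving {p4} and {p6}.
Stable partition: {p2} | {p3} | {p1} | {p4} | {p5} | {p8} | {p9} | {p6} — 8 equivalence classes.
p4 and p9 end up in different blocks, so they are distinguishable. For instance, the string '01' is accepted from only p4.

No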